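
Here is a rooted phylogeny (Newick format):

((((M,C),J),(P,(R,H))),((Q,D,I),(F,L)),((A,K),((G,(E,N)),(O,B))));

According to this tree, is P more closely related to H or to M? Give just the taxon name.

The MRCA of P and H subtends (P,(R,H)) (3 taxa).
The MRCA of P and M subtends (((M,C),J),(P,(R,H))) (6 taxa).
The first is nested inside the second, so P shares a more recent common ancestor with H.

H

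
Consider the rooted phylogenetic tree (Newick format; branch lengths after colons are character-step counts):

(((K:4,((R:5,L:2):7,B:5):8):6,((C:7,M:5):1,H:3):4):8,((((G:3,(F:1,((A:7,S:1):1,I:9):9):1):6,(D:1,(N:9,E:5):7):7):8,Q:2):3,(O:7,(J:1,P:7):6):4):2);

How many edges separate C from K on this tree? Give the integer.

5

The MRCA of C and K is the node subtending ((K,((R,L),B)),((C,M),H)).
From C up to that node: 3 branches. From K up to the same node: 2 branches. Total: 3 + 2 = 5.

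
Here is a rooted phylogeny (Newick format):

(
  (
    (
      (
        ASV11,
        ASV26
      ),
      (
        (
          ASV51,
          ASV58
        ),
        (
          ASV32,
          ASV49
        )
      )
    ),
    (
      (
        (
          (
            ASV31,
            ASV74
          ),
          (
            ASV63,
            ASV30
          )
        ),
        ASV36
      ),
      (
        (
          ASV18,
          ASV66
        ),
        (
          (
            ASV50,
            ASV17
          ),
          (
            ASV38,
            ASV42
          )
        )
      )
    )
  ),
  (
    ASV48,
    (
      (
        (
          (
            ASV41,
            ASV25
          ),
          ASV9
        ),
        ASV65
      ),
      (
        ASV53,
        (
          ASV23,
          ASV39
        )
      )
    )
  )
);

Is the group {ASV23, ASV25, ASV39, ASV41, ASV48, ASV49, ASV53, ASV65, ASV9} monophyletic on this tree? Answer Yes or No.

The MRCA of the listed taxa is the root, so the smallest clade containing them is the whole tree.
That clade also contains ASV11, ASV17, ASV18, ASV26, ASV30, ASV31, ASV32, ASV36, ASV38, ASV42, ASV50, ASV51, ASV58, ASV63, ASV66, ASV74, which are not in the proposed group, so the group is not monophyletic.

No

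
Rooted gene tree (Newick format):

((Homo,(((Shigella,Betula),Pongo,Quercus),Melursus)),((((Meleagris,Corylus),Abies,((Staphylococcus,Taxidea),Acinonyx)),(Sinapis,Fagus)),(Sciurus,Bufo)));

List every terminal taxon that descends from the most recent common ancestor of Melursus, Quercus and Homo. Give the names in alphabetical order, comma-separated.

Tracing Melursus: it sits inside (((Shigella,Betula),Pongo,Quercus),Melursus).
Tracing Quercus: it sits inside ((Shigella,Betula),Pongo,Quercus).
Tracing Homo: it sits inside (Homo,(((Shigella,Betula),Pongo,Quercus),Melursus)).
The smallest clade enclosing all 3 is (Homo,(((Shigella,Betula),Pongo,Quercus),Melursus)); the answer is its 6 terminal taxa in alphabetical order.

Betula, Homo, Melursus, Pongo, Quercus, Shigella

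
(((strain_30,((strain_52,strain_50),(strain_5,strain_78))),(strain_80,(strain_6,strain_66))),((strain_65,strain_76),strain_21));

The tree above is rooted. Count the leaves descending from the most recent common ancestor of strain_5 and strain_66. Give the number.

8

The MRCA of strain_5 and strain_66 is the node subtending ((strain_30,((strain_52,strain_50),(strain_5,strain_78))),(strain_80,(strain_6,strain_66))).
That clade contains 8 terminal taxa: strain_30, strain_5, strain_50, strain_52, strain_6, strain_66, strain_78, strain_80.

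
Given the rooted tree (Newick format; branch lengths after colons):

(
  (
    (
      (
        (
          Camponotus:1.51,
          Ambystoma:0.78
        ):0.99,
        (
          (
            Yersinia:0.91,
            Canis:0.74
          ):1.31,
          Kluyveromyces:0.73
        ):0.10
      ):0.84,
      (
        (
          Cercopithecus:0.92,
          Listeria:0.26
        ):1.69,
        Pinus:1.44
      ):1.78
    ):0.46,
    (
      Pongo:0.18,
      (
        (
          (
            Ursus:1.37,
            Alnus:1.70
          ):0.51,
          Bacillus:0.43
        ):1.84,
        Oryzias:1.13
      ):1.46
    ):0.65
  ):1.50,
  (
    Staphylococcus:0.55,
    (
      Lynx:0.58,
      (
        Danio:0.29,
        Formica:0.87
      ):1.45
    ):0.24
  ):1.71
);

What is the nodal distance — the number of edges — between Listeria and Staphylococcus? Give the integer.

The MRCA of Listeria and Staphylococcus is the root of the tree.
From Listeria up to that node: 5 branches. From Staphylococcus up to the same node: 2 branches. Total: 5 + 2 = 7.

7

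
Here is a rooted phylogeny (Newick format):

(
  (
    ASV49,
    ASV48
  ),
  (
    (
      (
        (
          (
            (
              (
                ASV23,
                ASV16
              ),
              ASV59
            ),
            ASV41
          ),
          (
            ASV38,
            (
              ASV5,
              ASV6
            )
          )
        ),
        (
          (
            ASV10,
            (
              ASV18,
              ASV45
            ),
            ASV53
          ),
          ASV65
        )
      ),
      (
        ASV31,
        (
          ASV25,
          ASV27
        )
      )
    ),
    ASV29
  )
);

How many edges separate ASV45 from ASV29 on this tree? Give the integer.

7

The MRCA of ASV45 and ASV29 is the node subtending (((((((ASV23,ASV16),ASV59),ASV41),(ASV38,(ASV5,ASV6))),((ASV10,(ASV18,ASV45),ASV53),ASV65)),(ASV31,(ASV25,ASV27))),ASV29).
From ASV45 up to that node: 6 branches. From ASV29 up to the same node: 1 branch. Total: 6 + 1 = 7.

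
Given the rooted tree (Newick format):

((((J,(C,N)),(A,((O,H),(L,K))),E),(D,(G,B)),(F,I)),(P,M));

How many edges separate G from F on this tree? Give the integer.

5

The MRCA of G and F is the node subtending (((J,(C,N)),(A,((O,H),(L,K))),E),(D,(G,B)),(F,I)).
From G up to that node: 3 branches. From F up to the same node: 2 branches. Total: 3 + 2 = 5.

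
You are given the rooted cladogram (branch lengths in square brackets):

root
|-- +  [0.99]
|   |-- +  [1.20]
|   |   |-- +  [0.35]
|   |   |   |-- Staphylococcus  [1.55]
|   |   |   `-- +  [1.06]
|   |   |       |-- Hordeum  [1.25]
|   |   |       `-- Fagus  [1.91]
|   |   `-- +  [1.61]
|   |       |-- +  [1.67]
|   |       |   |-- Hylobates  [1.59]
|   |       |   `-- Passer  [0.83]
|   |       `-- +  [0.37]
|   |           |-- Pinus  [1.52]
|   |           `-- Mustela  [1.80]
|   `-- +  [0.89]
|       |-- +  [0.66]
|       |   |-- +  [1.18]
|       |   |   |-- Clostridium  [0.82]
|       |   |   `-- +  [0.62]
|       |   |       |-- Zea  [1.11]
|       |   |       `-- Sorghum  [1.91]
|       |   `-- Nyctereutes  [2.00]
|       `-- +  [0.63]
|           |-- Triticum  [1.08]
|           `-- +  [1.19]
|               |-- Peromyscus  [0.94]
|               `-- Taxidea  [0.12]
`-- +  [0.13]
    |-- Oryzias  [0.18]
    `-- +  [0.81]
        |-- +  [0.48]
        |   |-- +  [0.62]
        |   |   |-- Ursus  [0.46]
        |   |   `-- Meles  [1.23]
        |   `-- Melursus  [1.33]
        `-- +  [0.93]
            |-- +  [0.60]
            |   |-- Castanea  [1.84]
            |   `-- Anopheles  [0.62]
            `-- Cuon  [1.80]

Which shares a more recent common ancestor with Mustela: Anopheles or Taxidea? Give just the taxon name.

The MRCA of Mustela and Taxidea subtends (((Staphylococcus,(Hordeum,Fagus)),((Hylobates,Passer),(Pinus,Mustela))),(((Clostridium,(Zea,Sorghum)),Nyctereutes),(Triticum,(Peromyscus,Taxidea)))) (14 taxa).
The MRCA of Mustela and Anopheles is the root, subtending the entire tree (21 taxa).
The first is nested inside the second, so Mustela shares a more recent common ancestor with Taxidea.

Taxidea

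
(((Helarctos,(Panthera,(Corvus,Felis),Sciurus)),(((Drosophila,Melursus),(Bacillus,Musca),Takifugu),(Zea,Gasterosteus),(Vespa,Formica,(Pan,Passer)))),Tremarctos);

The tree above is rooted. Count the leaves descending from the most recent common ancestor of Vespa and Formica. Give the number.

The MRCA of Vespa and Formica is the node subtending (Vespa,Formica,(Pan,Passer)).
That clade contains 4 terminal taxa: Formica, Pan, Passer, Vespa.

4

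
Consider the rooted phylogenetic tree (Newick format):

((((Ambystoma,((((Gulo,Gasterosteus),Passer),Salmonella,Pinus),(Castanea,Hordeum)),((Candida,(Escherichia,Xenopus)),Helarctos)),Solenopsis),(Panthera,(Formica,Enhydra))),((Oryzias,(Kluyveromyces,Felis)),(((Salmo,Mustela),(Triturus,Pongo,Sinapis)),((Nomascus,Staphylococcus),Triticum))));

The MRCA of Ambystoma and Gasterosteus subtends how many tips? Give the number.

The MRCA of Ambystoma and Gasterosteus is the node subtending (Ambystoma,((((Gulo,Gasterosteus),Passer),Salmonella,Pinus),(Castanea,Hordeum)),((Candida,(Escherichia,Xenopus)),Helarctos)).
That clade contains 12 terminal taxa: Ambystoma, Candida, Castanea, Escherichia, Gasterosteus, Gulo, Helarctos, Hordeum, Passer, Pinus, Salmonella, Xenopus.

12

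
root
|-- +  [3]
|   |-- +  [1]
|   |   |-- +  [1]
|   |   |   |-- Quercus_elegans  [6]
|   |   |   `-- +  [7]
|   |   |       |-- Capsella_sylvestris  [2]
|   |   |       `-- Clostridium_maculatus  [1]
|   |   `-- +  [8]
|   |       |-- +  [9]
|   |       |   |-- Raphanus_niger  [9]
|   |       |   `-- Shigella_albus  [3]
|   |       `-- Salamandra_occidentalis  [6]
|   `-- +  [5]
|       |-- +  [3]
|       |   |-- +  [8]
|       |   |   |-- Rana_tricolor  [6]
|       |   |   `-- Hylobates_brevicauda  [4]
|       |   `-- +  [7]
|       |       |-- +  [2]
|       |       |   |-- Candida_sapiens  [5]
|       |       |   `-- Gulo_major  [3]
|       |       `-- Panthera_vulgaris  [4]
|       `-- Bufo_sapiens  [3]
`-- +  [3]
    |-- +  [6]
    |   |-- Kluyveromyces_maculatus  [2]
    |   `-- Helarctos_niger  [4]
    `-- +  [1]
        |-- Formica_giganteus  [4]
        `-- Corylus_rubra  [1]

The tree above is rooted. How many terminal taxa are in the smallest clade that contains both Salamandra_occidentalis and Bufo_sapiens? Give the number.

The MRCA of Salamandra_occidentalis and Bufo_sapiens is the node subtending (((Quercus_elegans,(Capsella_sylvestris,Clostridium_maculatus)),((Raphanus_niger,Shigella_albus),Salamandra_occidentalis)),(((Rana_tricolor,Hylobates_brevicauda),((Candida_sapiens,Gulo_major),Panthera_vulgaris)),Bufo_sapiens)).
That clade contains 12 terminal taxa: Bufo_sapiens, Candida_sapiens, Capsella_sylvestris, Clostridium_maculatus, Gulo_major, Hylobates_brevicauda, Panthera_vulgaris, Quercus_elegans, Rana_tricolor, Raphanus_niger, Salamandra_occidentalis, Shigella_albus.

12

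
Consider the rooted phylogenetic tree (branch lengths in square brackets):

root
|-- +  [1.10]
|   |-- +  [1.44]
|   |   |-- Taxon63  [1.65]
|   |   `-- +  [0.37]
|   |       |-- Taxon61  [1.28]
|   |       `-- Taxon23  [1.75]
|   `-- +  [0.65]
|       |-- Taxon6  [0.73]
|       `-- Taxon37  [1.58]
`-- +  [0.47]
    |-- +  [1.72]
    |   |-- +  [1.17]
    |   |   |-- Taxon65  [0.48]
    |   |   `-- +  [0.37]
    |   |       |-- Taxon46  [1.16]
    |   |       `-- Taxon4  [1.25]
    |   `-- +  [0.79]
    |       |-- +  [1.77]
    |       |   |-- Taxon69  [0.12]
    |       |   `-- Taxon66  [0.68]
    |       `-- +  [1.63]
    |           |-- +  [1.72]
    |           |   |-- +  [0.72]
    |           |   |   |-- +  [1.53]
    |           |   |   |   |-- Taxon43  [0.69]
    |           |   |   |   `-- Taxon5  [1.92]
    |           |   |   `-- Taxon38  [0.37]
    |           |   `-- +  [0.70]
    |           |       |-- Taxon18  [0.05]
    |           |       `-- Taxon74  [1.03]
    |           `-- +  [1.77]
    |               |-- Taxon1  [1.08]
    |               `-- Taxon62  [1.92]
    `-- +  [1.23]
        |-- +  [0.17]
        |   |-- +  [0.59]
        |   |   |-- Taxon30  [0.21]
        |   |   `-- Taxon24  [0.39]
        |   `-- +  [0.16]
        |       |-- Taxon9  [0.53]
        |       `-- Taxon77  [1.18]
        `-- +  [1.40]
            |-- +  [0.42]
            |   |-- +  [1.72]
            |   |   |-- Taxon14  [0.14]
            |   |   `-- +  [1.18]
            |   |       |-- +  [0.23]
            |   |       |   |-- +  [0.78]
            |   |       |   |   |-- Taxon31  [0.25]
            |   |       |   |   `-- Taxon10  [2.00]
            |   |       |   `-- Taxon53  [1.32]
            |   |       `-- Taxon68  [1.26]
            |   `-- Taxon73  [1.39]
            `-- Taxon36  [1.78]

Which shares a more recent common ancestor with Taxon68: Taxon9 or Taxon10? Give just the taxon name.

The MRCA of Taxon68 and Taxon10 subtends (((Taxon31,Taxon10),Taxon53),Taxon68) (4 taxa).
The MRCA of Taxon68 and Taxon9 subtends (((Taxon30,Taxon24),(Taxon9,Taxon77)),(((Taxon14,(((Taxon31,Taxon10),Taxon53),Taxon68)),Taxon73),Taxon36)) (11 taxa).
The first is nested inside the second, so Taxon68 shares a more recent common ancestor with Taxon10.

Taxon10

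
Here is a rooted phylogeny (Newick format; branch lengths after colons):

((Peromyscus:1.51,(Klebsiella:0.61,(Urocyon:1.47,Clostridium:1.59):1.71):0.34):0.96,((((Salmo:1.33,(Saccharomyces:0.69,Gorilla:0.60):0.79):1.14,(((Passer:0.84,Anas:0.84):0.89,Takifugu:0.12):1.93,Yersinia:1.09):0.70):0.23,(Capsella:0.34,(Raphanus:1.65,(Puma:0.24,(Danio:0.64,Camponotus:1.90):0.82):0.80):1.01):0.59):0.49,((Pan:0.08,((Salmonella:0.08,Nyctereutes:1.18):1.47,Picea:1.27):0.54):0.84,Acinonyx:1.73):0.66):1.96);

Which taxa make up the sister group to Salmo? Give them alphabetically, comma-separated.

Salmo attaches to the tree at the node subtending (Salmo,(Saccharomyces,Gorilla)).
The other lineage descending from that same node — the sister group — is (Saccharomyces,Gorilla); its 2 tips in alphabetical order are the answer.

Gorilla, Saccharomyces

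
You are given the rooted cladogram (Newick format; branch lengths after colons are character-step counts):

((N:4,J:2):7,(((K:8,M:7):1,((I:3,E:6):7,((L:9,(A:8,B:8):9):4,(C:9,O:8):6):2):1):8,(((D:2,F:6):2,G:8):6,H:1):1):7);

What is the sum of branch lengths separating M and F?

The path runs M → … → MRCA → … → F; the MRCA is the node subtending (((K,M),((I,E),((L,(A,B)),(C,O)))),(((D,F),G),H)).
Branch lengths along that path: 7 + 1 + 8 + 1 + 6 + 2 + 6 = 31.

31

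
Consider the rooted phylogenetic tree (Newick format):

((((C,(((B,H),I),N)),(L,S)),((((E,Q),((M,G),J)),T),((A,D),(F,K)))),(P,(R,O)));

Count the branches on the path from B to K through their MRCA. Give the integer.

10

The MRCA of B and K is the node subtending (((C,(((B,H),I),N)),(L,S)),((((E,Q),((M,G),J)),T),((A,D),(F,K)))).
From B up to that node: 6 branches. From K up to the same node: 4 branches. Total: 6 + 4 = 10.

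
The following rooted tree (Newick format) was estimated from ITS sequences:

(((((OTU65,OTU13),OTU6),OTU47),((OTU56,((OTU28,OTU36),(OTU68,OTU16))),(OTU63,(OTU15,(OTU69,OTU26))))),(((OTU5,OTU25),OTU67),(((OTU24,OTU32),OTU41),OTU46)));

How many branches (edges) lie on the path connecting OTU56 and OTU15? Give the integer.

5

The MRCA of OTU56 and OTU15 is the node subtending ((OTU56,((OTU28,OTU36),(OTU68,OTU16))),(OTU63,(OTU15,(OTU69,OTU26)))).
From OTU56 up to that node: 2 branches. From OTU15 up to the same node: 3 branches. Total: 2 + 3 = 5.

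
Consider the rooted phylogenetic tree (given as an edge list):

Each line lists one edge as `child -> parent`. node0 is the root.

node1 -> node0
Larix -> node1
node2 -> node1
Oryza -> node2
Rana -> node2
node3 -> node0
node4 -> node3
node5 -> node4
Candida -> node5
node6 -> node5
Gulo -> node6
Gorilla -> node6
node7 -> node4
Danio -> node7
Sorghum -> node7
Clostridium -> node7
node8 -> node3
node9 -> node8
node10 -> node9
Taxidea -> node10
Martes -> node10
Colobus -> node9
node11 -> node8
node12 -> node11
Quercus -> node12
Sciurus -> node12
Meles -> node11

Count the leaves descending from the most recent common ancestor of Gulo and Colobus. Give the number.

12

The MRCA of Gulo and Colobus is the node subtending (((Candida,(Gulo,Gorilla)),(Danio,Sorghum,Clostridium)),(((Taxidea,Martes),Colobus),((Quercus,Sciurus),Meles))).
That clade contains 12 terminal taxa: Candida, Clostridium, Colobus, Danio, Gorilla, Gulo, Martes, Meles, Quercus, Sciurus, Sorghum, Taxidea.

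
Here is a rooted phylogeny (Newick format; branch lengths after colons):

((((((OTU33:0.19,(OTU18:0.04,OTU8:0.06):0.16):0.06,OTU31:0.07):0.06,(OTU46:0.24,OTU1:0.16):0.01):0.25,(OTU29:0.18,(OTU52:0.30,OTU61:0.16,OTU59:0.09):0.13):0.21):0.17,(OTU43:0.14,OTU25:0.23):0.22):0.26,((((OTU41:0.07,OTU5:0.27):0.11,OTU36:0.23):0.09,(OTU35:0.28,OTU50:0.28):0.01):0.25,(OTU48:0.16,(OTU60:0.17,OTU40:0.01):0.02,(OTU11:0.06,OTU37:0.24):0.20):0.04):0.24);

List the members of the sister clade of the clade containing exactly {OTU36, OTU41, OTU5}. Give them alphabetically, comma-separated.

OTU35, OTU50

The clade containing exactly {OTU36, OTU41, OTU5} attaches to the tree at the node subtending (((OTU41,OTU5),OTU36),(OTU35,OTU50)).
The other lineage descending from that same node — the sister group — is (OTU35,OTU50); its 2 tips in alphabetical order are the answer.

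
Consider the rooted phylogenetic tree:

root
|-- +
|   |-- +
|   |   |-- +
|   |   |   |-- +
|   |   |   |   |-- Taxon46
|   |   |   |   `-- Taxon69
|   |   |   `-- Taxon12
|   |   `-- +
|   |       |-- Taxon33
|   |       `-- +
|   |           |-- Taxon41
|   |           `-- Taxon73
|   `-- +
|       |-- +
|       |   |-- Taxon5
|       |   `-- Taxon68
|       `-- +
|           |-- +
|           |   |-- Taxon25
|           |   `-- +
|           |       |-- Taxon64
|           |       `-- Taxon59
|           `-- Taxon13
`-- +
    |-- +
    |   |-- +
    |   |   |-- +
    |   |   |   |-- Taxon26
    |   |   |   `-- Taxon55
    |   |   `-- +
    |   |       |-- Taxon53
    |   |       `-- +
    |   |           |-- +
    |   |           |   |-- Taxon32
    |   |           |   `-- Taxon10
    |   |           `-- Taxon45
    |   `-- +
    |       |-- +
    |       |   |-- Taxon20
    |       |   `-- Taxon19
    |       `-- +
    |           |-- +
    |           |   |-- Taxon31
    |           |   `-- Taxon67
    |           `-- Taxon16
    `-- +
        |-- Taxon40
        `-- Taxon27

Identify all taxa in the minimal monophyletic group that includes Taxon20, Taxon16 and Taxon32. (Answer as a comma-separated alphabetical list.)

Tracing Taxon20: it sits inside (Taxon20,Taxon19).
Tracing Taxon16: it sits inside ((Taxon31,Taxon67),Taxon16).
Tracing Taxon32: it sits inside (Taxon32,Taxon10).
The smallest clade enclosing all 3 is (((Taxon26,Taxon55),(Taxon53,((Taxon32,Taxon10),Taxon45))),((Taxon20,Taxon19),((Taxon31,Taxon67),Taxon16))); the answer is its 11 terminal taxa in alphabetical order.

Taxon10, Taxon16, Taxon19, Taxon20, Taxon26, Taxon31, Taxon32, Taxon45, Taxon53, Taxon55, Taxon67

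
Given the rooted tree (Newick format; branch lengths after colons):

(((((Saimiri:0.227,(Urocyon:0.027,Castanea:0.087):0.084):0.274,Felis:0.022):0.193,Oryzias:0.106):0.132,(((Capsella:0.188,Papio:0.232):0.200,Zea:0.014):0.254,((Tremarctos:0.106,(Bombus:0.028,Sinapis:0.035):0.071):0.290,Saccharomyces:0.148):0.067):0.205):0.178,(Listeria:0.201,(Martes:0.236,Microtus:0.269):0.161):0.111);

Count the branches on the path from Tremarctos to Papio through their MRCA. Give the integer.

6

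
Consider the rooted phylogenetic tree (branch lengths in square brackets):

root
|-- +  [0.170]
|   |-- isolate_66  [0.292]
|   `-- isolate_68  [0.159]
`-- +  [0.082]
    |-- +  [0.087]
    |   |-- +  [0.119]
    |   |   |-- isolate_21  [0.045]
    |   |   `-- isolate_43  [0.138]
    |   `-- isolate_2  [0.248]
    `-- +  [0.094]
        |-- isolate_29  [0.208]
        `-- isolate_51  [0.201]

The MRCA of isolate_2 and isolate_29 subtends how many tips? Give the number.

The MRCA of isolate_2 and isolate_29 is the node subtending (((isolate_21,isolate_43),isolate_2),(isolate_29,isolate_51)).
That clade contains 5 terminal taxa: isolate_2, isolate_21, isolate_29, isolate_43, isolate_51.

5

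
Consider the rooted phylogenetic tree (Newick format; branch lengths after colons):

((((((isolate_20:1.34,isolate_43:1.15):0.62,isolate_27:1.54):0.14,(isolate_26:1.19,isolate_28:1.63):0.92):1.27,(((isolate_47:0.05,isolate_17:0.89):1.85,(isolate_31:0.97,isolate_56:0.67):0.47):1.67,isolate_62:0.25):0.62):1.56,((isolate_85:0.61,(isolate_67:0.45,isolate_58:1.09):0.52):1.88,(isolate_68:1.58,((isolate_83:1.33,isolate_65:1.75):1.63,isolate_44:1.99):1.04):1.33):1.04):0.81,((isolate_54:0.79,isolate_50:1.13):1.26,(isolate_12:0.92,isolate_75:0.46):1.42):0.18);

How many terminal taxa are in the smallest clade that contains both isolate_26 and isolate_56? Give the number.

10

The MRCA of isolate_26 and isolate_56 is the node subtending ((((isolate_20,isolate_43),isolate_27),(isolate_26,isolate_28)),(((isolate_47,isolate_17),(isolate_31,isolate_56)),isolate_62)).
That clade contains 10 terminal taxa: isolate_17, isolate_20, isolate_26, isolate_27, isolate_28, isolate_31, isolate_43, isolate_47, isolate_56, isolate_62.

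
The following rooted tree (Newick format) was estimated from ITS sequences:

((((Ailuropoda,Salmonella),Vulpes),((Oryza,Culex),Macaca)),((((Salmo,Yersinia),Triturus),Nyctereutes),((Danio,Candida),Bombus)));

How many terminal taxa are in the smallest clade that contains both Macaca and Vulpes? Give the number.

The MRCA of Macaca and Vulpes is the node subtending (((Ailuropoda,Salmonella),Vulpes),((Oryza,Culex),Macaca)).
That clade contains 6 terminal taxa: Ailuropoda, Culex, Macaca, Oryza, Salmonella, Vulpes.

6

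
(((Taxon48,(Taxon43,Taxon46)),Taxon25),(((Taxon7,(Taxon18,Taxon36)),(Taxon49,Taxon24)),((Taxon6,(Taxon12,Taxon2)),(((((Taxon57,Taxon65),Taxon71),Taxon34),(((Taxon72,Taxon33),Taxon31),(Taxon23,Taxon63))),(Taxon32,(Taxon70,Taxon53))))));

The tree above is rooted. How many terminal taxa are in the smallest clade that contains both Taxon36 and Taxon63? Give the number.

20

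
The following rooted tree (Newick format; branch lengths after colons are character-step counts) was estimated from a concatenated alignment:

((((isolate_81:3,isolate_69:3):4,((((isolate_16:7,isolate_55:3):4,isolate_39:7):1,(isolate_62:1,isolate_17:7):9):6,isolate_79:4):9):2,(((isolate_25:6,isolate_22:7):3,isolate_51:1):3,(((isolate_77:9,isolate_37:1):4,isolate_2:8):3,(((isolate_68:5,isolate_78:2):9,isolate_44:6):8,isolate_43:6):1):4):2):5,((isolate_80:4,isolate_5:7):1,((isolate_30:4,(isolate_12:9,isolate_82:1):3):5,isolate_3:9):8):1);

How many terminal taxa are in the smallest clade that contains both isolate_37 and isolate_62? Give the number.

18

The MRCA of isolate_37 and isolate_62 is the node subtending (((isolate_81,isolate_69),((((isolate_16,isolate_55),isolate_39),(isolate_62,isolate_17)),isolate_79)),(((isolate_25,isolate_22),isolate_51),(((isolate_77,isolate_37),isolate_2),(((isolate_68,isolate_78),isolate_44),isolate_43)))).
That clade contains 18 terminal taxa: isolate_16, isolate_17, isolate_2, isolate_22, isolate_25, isolate_37, isolate_39, isolate_43, isolate_44, isolate_51, isolate_55, isolate_62, isolate_68, isolate_69, isolate_77, isolate_78, isolate_79, isolate_81.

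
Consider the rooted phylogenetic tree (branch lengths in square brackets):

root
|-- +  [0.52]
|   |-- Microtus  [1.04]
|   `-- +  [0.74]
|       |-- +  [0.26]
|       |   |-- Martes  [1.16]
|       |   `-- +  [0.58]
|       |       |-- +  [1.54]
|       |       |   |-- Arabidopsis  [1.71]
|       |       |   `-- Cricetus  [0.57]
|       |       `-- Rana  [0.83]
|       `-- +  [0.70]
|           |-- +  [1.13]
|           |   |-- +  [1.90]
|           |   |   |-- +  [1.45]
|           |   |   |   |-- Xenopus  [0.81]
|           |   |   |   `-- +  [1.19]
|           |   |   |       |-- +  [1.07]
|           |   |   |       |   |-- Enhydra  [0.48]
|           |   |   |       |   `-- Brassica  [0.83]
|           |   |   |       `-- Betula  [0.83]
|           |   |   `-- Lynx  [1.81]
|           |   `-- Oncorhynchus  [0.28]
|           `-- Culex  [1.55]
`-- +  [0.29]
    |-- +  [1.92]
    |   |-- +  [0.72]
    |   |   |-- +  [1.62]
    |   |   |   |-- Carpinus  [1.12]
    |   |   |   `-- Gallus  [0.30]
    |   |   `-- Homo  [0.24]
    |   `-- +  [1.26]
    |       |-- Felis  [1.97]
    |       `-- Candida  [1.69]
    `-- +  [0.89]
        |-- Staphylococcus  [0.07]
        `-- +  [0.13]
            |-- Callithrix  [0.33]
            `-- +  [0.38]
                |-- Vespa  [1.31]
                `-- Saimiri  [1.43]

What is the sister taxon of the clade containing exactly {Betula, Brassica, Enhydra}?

The clade containing exactly {Betula, Brassica, Enhydra} attaches to the tree at the node subtending (Xenopus,((Enhydra,Brassica),Betula)).
The other lineage descending from that same node — the sister group — is the single tip Xenopus.

Xenopus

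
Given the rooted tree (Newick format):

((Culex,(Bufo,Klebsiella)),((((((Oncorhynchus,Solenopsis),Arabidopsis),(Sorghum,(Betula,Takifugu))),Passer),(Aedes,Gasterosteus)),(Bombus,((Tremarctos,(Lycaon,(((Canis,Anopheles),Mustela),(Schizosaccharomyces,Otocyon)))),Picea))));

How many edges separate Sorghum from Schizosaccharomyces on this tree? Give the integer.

The MRCA of Sorghum and Schizosaccharomyces is the node subtending ((((((Oncorhynchus,Solenopsis),Arabidopsis),(Sorghum,(Betula,Takifugu))),Passer),(Aedes,Gasterosteus)),(Bombus,((Tremarctos,(Lycaon,(((Canis,Anopheles),Mustela),(Schizosaccharomyces,Otocyon)))),Picea))).
From Sorghum up to that node: 5 branches. From Schizosaccharomyces up to the same node: 7 branches. Total: 5 + 7 = 12.

12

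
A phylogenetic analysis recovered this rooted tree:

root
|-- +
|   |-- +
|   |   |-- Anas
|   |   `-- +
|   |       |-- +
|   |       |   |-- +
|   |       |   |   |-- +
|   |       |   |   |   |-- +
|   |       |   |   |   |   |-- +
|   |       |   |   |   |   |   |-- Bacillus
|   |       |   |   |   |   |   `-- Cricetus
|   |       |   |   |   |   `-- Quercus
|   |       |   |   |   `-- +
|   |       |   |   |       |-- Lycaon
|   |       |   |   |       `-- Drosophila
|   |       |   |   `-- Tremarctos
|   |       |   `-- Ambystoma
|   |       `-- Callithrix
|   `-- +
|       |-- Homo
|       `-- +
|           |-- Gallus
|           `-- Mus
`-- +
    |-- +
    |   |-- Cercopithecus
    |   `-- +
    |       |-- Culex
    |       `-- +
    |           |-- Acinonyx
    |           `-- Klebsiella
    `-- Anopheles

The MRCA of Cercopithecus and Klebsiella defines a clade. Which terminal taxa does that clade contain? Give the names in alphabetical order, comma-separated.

Acinonyx, Cercopithecus, Culex, Klebsiella

Tracing Cercopithecus: it sits inside (Cercopithecus,(Culex,(Acinonyx,Klebsiella))).
Tracing Klebsiella: it sits inside (Acinonyx,Klebsiella).
The smallest clade enclosing both is (Cercopithecus,(Culex,(Acinonyx,Klebsiella))); the answer is its 4 terminal taxa in alphabetical order.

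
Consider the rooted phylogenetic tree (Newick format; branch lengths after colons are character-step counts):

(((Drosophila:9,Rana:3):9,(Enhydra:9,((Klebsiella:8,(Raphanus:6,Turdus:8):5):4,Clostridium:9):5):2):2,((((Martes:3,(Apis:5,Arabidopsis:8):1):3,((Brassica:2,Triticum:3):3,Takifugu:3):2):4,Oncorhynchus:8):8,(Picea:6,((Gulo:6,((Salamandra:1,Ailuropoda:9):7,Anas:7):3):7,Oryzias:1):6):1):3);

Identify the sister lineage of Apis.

Arabidopsis

Apis attaches to the tree at the node subtending (Apis,Arabidopsis).
The other lineage descending from that same node — the sister group — is the single tip Arabidopsis.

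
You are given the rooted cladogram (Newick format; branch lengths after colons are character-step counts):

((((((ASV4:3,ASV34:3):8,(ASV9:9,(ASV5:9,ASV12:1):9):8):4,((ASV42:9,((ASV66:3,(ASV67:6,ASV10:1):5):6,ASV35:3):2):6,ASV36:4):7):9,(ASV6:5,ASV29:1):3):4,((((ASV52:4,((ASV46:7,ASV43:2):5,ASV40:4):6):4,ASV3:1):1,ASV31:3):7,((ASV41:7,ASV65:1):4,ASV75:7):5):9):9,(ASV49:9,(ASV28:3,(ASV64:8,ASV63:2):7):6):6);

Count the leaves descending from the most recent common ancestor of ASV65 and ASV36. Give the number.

The MRCA of ASV65 and ASV36 is the node subtending (((((ASV4,ASV34),(ASV9,(ASV5,ASV12))),((ASV42,((ASV66,(ASV67,ASV10)),ASV35)),ASV36)),(ASV6,ASV29)),((((ASV52,((ASV46,ASV43),ASV40)),ASV3),ASV31),((ASV41,ASV65),ASV75))).
That clade contains 22 terminal taxa: ASV10, ASV12, ASV29, ASV3, ASV31, ASV34, ASV35, ASV36, ASV4, ASV40, ASV41, ASV42, ASV43, ASV46, ASV5, ASV52, ASV6, ASV65, ASV66, ASV67, ASV75, ASV9.

22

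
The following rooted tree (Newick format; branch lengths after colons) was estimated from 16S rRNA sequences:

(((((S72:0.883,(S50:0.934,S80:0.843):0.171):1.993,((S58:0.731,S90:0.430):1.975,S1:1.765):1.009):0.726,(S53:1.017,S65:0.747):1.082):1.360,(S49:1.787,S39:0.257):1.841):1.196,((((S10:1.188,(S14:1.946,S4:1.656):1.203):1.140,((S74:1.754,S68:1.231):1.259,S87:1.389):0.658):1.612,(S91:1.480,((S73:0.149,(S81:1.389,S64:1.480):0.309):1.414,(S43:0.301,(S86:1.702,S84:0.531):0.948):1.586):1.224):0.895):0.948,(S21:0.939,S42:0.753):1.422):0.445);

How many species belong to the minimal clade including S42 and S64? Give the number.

15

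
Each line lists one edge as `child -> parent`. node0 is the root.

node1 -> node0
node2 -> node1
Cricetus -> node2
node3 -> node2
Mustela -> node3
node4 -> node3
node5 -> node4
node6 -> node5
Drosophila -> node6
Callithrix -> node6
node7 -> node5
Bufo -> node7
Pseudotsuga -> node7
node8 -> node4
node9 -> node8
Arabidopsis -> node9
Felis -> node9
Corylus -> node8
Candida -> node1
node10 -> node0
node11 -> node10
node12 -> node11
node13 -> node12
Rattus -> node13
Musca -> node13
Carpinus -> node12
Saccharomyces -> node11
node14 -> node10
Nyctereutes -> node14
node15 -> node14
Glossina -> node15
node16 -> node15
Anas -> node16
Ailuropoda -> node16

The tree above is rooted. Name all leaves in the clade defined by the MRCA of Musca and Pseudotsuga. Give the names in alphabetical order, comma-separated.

Ailuropoda, Anas, Arabidopsis, Bufo, Callithrix, Candida, Carpinus, Corylus, Cricetus, Drosophila, Felis, Glossina, Musca, Mustela, Nyctereutes, Pseudotsuga, Rattus, Saccharomyces

Tracing Musca: it sits inside (Rattus,Musca).
Tracing Pseudotsuga: it sits inside (Bufo,Pseudotsuga).
The smallest clade enclosing both is the whole tree (their MRCA is the root), so the answer is all 18 tips in alphabetical order.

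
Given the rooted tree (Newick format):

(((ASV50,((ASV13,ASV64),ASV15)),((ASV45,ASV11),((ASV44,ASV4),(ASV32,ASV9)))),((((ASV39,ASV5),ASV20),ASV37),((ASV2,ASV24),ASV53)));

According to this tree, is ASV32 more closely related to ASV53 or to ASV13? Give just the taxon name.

ASV13

The MRCA of ASV32 and ASV13 subtends ((ASV50,((ASV13,ASV64),ASV15)),((ASV45,ASV11),((ASV44,ASV4),(ASV32,ASV9)))) (10 taxa).
The MRCA of ASV32 and ASV53 is the root, subtending the entire tree (17 taxa).
The first is nested inside the second, so ASV32 shares a more recent common ancestor with ASV13.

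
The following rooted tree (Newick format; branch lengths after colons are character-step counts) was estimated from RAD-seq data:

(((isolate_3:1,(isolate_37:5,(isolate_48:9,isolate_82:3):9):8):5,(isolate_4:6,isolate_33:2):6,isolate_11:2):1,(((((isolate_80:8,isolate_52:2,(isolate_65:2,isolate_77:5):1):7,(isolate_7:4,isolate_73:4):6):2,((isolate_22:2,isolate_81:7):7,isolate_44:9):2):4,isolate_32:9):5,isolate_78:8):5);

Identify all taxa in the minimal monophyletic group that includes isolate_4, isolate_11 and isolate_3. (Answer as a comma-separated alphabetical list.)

Tracing isolate_4: it sits inside (isolate_4,isolate_33).
Tracing isolate_11: it sits inside ((isolate_3,(isolate_37,(isolate_48,isolate_82))),(isolate_4,isolate_33),isolate_11).
Tracing isolate_3: it sits inside (isolate_3,(isolate_37,(isolate_48,isolate_82))).
The smallest clade enclosing all 3 is ((isolate_3,(isolate_37,(isolate_48,isolate_82))),(isolate_4,isolate_33),isolate_11); the answer is its 7 terminal taxa in alphabetical order.

isolate_11, isolate_3, isolate_33, isolate_37, isolate_4, isolate_48, isolate_82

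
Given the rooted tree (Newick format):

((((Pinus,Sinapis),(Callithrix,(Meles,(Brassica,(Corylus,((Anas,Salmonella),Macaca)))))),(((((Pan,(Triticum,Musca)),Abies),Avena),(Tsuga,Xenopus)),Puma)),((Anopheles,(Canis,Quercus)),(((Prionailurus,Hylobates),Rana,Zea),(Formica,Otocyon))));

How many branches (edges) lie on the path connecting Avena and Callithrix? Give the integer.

The MRCA of Avena and Callithrix is the node subtending (((Pinus,Sinapis),(Callithrix,(Meles,(Brassica,(Corylus,((Anas,Salmonella),Macaca)))))),(((((Pan,(Triticum,Musca)),Abies),Avena),(Tsuga,Xenopus)),Puma)).
From Avena up to that node: 4 branches. From Callithrix up to the same node: 3 branches. Total: 4 + 3 = 7.

7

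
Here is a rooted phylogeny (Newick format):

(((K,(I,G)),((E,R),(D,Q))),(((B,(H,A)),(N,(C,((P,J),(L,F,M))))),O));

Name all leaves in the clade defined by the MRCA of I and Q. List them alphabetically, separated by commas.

D, E, G, I, K, Q, R

Tracing I: it sits inside (I,G).
Tracing Q: it sits inside (D,Q).
The smallest clade enclosing both is ((K,(I,G)),((E,R),(D,Q))); the answer is its 7 terminal taxa in alphabetical order.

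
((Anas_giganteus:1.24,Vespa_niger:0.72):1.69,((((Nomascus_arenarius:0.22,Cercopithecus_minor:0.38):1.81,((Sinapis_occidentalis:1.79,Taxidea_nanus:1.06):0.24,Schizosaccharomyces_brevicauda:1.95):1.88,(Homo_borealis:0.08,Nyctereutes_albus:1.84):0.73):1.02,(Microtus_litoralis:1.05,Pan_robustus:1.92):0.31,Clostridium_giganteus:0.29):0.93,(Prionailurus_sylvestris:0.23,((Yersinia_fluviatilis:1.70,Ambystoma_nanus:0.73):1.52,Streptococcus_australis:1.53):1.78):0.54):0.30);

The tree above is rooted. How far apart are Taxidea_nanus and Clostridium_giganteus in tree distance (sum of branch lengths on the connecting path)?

4.49

The path runs Taxidea_nanus → … → MRCA → … → Clostridium_giganteus; the MRCA is the node subtending (((Nomascus_arenarius,Cercopithecus_minor),((Sinapis_occidentalis,Taxidea_nanus),Schizosaccharomyces_brevicauda),(Homo_borealis,Nyctereutes_albus)),(Microtus_litoralis,Pan_robustus),Clostridium_giganteus).
Branch lengths along that path: 1.06 + 0.24 + 1.88 + 1.02 + 0.29 = 4.49.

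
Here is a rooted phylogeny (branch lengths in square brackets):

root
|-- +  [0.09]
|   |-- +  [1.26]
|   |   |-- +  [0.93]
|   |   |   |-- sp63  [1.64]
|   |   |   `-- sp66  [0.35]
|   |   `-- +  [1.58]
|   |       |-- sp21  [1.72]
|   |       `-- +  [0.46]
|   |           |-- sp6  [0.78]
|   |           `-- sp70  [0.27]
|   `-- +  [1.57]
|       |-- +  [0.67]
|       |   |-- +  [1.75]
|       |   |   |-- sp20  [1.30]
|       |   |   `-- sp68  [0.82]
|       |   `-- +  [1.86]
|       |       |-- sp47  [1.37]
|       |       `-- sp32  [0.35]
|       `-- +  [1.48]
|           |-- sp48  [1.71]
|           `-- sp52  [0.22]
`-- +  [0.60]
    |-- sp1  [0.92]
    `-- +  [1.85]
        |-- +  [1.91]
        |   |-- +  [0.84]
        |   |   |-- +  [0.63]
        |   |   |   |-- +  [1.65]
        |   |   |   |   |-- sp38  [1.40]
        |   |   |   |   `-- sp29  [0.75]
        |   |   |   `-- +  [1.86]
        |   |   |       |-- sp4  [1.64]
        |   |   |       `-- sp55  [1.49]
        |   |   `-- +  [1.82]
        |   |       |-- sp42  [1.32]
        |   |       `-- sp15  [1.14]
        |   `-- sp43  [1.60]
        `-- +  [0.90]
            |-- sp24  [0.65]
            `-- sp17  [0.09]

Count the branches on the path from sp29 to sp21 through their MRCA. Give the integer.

The MRCA of sp29 and sp21 is the root of the tree.
From sp29 up to that node: 7 branches. From sp21 up to the same node: 4 branches. Total: 7 + 4 = 11.

11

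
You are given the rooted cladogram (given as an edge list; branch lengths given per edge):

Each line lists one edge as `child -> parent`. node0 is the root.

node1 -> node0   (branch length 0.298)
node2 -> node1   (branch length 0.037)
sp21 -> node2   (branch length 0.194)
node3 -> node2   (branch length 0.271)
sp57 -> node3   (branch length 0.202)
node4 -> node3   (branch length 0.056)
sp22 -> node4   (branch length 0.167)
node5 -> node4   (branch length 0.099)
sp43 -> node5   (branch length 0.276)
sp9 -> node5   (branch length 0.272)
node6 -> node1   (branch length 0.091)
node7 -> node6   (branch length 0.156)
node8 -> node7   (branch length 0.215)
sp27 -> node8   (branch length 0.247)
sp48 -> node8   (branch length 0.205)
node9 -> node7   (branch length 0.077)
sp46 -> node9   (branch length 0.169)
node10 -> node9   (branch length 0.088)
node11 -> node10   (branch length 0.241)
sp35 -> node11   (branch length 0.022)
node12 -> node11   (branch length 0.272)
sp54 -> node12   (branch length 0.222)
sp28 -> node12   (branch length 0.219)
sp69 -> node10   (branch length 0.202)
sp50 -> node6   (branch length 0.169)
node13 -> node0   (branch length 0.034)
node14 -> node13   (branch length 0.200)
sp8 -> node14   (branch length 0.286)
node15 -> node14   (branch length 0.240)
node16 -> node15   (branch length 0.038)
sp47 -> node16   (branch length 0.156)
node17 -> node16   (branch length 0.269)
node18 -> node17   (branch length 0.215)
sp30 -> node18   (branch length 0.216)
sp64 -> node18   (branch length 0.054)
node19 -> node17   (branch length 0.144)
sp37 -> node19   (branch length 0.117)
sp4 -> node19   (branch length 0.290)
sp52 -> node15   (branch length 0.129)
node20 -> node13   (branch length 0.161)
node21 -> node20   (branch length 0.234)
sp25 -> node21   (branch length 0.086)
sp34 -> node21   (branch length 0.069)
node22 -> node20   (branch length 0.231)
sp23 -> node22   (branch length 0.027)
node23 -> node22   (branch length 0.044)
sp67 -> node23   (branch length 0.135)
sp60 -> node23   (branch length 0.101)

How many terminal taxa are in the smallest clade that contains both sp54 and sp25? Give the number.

The MRCA of sp54 and sp25 is the root, so the clade is the entire tree.
That clade contains 25 terminal taxa: sp21, sp22, sp23, sp25, sp27, sp28, sp30, sp34, sp35, sp37, sp4, sp43, sp46, sp47, sp48, sp50, sp52, sp54, sp57, sp60, sp64, sp67, sp69, sp8, sp9.

25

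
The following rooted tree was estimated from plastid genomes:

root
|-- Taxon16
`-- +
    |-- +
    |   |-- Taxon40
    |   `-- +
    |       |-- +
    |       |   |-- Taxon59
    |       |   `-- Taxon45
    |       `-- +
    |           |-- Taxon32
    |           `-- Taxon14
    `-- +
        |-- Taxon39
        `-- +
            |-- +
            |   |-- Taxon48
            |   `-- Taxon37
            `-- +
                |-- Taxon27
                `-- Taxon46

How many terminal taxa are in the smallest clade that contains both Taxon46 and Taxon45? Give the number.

10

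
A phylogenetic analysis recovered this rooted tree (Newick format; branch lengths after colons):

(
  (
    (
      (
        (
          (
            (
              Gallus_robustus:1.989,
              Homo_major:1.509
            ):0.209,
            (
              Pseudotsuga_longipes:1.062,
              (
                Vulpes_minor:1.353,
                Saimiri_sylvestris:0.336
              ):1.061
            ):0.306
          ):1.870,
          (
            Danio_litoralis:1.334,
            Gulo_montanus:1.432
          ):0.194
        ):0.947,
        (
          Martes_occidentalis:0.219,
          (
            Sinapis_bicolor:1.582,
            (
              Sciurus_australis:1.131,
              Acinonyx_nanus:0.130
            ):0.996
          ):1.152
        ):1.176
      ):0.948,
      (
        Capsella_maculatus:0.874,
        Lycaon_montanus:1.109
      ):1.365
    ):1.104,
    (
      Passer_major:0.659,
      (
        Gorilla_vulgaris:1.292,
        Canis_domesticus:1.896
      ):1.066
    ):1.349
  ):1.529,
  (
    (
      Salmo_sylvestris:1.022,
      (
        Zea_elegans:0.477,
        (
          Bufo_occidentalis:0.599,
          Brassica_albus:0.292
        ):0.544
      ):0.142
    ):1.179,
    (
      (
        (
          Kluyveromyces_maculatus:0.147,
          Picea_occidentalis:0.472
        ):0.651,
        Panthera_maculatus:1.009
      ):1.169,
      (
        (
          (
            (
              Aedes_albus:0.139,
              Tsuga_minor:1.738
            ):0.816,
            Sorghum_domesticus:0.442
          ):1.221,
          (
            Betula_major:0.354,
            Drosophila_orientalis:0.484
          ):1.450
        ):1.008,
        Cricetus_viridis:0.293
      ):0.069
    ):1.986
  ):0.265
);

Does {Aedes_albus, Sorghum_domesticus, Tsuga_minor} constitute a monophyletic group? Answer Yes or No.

The most recent common ancestor of these taxa subtends ((Aedes_albus,Tsuga_minor),Sorghum_domesticus).
That clade has exactly 3 tips — every listed taxon and nothing else — so the group is monophyletic.

Yes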